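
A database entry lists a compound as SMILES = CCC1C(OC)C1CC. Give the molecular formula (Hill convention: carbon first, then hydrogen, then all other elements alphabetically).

C8H16O

Walk through each heavy atom and fill implicit hydrogens from standard valence (C 4, N 3, O 2, S 2, halogen 1):
  atom 1: C, bond orders sum to 1 (valence 4) → 3 H
  atom 2: C, bond orders sum to 2 (valence 4) → 2 H
  atom 3: C, bond orders sum to 3 (valence 4) → 1 H
  atom 4: C, bond orders sum to 3 (valence 4) → 1 H
  atom 5: O, bond orders sum to 2 (valence 2) → 0 H
  atom 6: C, bond orders sum to 1 (valence 4) → 3 H
  atom 7: C, bond orders sum to 3 (valence 4) → 1 H
  atom 8: C, bond orders sum to 2 (valence 4) → 2 H
  atom 9: C, bond orders sum to 1 (valence 4) → 3 H
Totals → C:8, H:16, O:1.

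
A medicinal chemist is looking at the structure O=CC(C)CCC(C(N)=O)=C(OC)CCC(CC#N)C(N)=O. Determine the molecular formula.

Walk through each heavy atom and fill implicit hydrogens from standard valence (C 4, N 3, O 2, S 2, halogen 1):
  atom 1: O, bond orders sum to 2 (valence 2) → 0 H
  atom 2: C, bond orders sum to 3 (valence 4) → 1 H
  atom 3: C, bond orders sum to 3 (valence 4) → 1 H
  atom 4: C, bond orders sum to 1 (valence 4) → 3 H
  atom 5: C, bond orders sum to 2 (valence 4) → 2 H
  atom 6: C, bond orders sum to 2 (valence 4) → 2 H
  atom 7: C, bond orders sum to 4 (valence 4) → 0 H
  atom 8: C, bond orders sum to 4 (valence 4) → 0 H
  atom 9: N, bond orders sum to 1 (valence 3) → 2 H
  atom 10: O, bond orders sum to 2 (valence 2) → 0 H
  atom 11: C, bond orders sum to 4 (valence 4) → 0 H
  atom 12: O, bond orders sum to 2 (valence 2) → 0 H
  atom 13: C, bond orders sum to 1 (valence 4) → 3 H
  atom 14: C, bond orders sum to 2 (valence 4) → 2 H
  atom 15: C, bond orders sum to 2 (valence 4) → 2 H
  atom 16: C, bond orders sum to 3 (valence 4) → 1 H
  atom 17: C, bond orders sum to 2 (valence 4) → 2 H
  atom 18: C, bond orders sum to 4 (valence 4) → 0 H
  atom 19: N, bond orders sum to 3 (valence 3) → 0 H
  atom 20: C, bond orders sum to 4 (valence 4) → 0 H
  atom 21: N, bond orders sum to 1 (valence 3) → 2 H
  atom 22: O, bond orders sum to 2 (valence 2) → 0 H
Totals → C:15, H:23, N:3, O:4.
In Hill order: C15H23N3O4.

C15H23N3O4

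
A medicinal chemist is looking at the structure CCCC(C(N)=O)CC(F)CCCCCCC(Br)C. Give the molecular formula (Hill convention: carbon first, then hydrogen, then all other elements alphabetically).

Walk through each heavy atom and fill implicit hydrogens from standard valence (C 4, N 3, O 2, S 2, halogen 1):
  atom 1: C, bond orders sum to 1 (valence 4) → 3 H
  atom 2: C, bond orders sum to 2 (valence 4) → 2 H
  atom 3: C, bond orders sum to 2 (valence 4) → 2 H
  atom 4: C, bond orders sum to 3 (valence 4) → 1 H
  atom 5: C, bond orders sum to 4 (valence 4) → 0 H
  atom 6: N, bond orders sum to 1 (valence 3) → 2 H
  atom 7: O, bond orders sum to 2 (valence 2) → 0 H
  atom 8: C, bond orders sum to 2 (valence 4) → 2 H
  atom 9: C, bond orders sum to 3 (valence 4) → 1 H
  atom 10: F (halogen, monovalent) → 0 H
  atom 11: C, bond orders sum to 2 (valence 4) → 2 H
  atom 12: C, bond orders sum to 2 (valence 4) → 2 H
  atom 13: C, bond orders sum to 2 (valence 4) → 2 H
  atom 14: C, bond orders sum to 2 (valence 4) → 2 H
  atom 15: C, bond orders sum to 2 (valence 4) → 2 H
  atom 16: C, bond orders sum to 2 (valence 4) → 2 H
  atom 17: C, bond orders sum to 3 (valence 4) → 1 H
  atom 18: Br (halogen, monovalent) → 0 H
  atom 19: C, bond orders sum to 1 (valence 4) → 3 H
Totals → C:15, H:29, Br:1, F:1, N:1, O:1.
In Hill order: C15H29BrFNO.

C15H29BrFNO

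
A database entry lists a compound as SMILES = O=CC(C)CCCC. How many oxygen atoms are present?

1

Scan the SMILES for O atoms (remember two-letter symbols like Cl and Br are single atoms).
Oxygen count: 1.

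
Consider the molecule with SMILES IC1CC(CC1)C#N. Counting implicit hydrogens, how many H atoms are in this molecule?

Walk through each heavy atom and fill implicit hydrogens from standard valence (C 4, N 3, O 2, S 2, halogen 1):
  atom 1: I (halogen, monovalent) → 0 H
  atom 2: C, bond orders sum to 3 (valence 4) → 1 H
  atom 3: C, bond orders sum to 2 (valence 4) → 2 H
  atom 4: C, bond orders sum to 3 (valence 4) → 1 H
  atom 5: C, bond orders sum to 2 (valence 4) → 2 H
  atom 6: C, bond orders sum to 2 (valence 4) → 2 H
  atom 7: C, bond orders sum to 4 (valence 4) → 0 H
  atom 8: N, bond orders sum to 3 (valence 3) → 0 H
Total hydrogens: 8.

8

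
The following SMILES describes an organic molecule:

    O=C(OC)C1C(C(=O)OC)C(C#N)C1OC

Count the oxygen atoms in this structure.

5

Scan the SMILES for O atoms (remember two-letter symbols like Cl and Br are single atoms).
Oxygen count: 5.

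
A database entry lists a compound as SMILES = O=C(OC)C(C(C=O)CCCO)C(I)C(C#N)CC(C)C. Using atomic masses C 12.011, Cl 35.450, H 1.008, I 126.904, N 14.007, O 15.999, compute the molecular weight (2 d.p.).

First, the molecular formula is C15H24INO4 (counting implicit H from valence).
  C: 15 × 12.011 = 180.165
  H: 24 × 1.008 = 24.192
  I: 1 × 126.904 = 126.904
  N: 1 × 14.007 = 14.007
  O: 4 × 15.999 = 63.996
Sum: 15×12.011 + 24×1.008 + 1×126.904 + 1×14.007 + 4×15.999 = 409.264 → 409.26 g/mol.

409.26 g/mol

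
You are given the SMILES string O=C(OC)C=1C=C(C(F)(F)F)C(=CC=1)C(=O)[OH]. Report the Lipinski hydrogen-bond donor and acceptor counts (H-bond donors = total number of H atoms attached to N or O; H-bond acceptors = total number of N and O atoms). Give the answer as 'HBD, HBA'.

1, 4

Donors: find every N or O and count the H atoms it carries.
  atom 1 (O): bond orders sum to 2 → 0 H
  atom 3 (O): bond orders sum to 2 → 0 H
  atom 16 (O): bond orders sum to 2 → 0 H
  atom 17 (O): bond orders sum to 1 → 1 H
Lipinski HBD = 1.
Acceptors: N atoms = 0, O atoms = 4 → HBA = 4.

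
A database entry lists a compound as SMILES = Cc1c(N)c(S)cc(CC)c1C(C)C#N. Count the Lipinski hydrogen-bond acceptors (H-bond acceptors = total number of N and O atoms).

2

N atoms: 2; O atoms: 0.
Lipinski HBA = 2 + 0 = 2.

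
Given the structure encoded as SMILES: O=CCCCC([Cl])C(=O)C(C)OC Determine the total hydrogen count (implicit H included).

Walk through each heavy atom and fill implicit hydrogens from standard valence (C 4, N 3, O 2, S 2, halogen 1):
  atom 1: O, bond orders sum to 2 (valence 2) → 0 H
  atom 2: C, bond orders sum to 3 (valence 4) → 1 H
  atom 3: C, bond orders sum to 2 (valence 4) → 2 H
  atom 4: C, bond orders sum to 2 (valence 4) → 2 H
  atom 5: C, bond orders sum to 2 (valence 4) → 2 H
  atom 6: C, bond orders sum to 3 (valence 4) → 1 H
  atom 7: Cl with explicit H count 0
  atom 8: C, bond orders sum to 4 (valence 4) → 0 H
  atom 9: O, bond orders sum to 2 (valence 2) → 0 H
  atom 10: C, bond orders sum to 3 (valence 4) → 1 H
  atom 11: C, bond orders sum to 1 (valence 4) → 3 H
  atom 12: O, bond orders sum to 2 (valence 2) → 0 H
  atom 13: C, bond orders sum to 1 (valence 4) → 3 H
Total hydrogens: 15.

15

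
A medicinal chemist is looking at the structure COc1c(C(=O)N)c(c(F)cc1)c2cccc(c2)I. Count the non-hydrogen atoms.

19

Every atom symbol written in the SMILES (organic subset) is one heavy atom; implicit H are not written.
Heavy atoms by element → C:14, F:1, I:1, N:1, O:2.
Total: 19.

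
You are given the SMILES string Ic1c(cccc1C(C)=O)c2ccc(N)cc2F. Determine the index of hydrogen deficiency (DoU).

Molecular formula: C14H11FINO.
DoU = (2C + 2 + N − H − X) / 2, where X is the halogen count and O/S are ignored.
    = (2·14 + 2 + 1 − 11 − 2) / 2 = 18 / 2 = 9.

9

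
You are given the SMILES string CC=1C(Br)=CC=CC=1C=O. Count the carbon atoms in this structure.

Count every carbon token in the SMILES (each C, including those in ring-closure positions and inside branches).
Carbon count: 8.

8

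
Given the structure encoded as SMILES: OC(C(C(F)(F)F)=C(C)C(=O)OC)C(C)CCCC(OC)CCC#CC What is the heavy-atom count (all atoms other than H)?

26

Every atom symbol written in the SMILES (organic subset) is one heavy atom; implicit H are not written.
Heavy atoms by element → C:19, F:3, O:4.
Total: 26.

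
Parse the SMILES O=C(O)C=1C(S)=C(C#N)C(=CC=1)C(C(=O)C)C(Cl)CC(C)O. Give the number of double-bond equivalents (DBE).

8

Degree of unsaturation = (number of rings) + (number of π bonds).
Ring closures in the SMILES: 1.
π bonds: 5 double bonds (each 1 DoU), 1 triple bond (each 2 DoU) → 7 DoU from unsaturation.
Total DoU = 1 + 7 = 8.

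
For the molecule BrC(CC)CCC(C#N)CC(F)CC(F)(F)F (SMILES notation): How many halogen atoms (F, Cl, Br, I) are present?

5

Halogen atoms appear at heavy-atom positions 1, 12, 15, 16, 17 (1×Br, 4×F).
Other groups present: 1 nitrile.
Halogen count: 5.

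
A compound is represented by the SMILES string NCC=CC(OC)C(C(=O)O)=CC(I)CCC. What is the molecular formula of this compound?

C12H20INO3

Walk through each heavy atom and fill implicit hydrogens from standard valence (C 4, N 3, O 2, S 2, halogen 1):
  atom 1: N, bond orders sum to 1 (valence 3) → 2 H
  atom 2: C, bond orders sum to 2 (valence 4) → 2 H
  atom 3: C, bond orders sum to 3 (valence 4) → 1 H
  atom 4: C, bond orders sum to 3 (valence 4) → 1 H
  atom 5: C, bond orders sum to 3 (valence 4) → 1 H
  atom 6: O, bond orders sum to 2 (valence 2) → 0 H
  atom 7: C, bond orders sum to 1 (valence 4) → 3 H
  atom 8: C, bond orders sum to 4 (valence 4) → 0 H
  atom 9: C, bond orders sum to 4 (valence 4) → 0 H
  atom 10: O, bond orders sum to 2 (valence 2) → 0 H
  atom 11: O, bond orders sum to 1 (valence 2) → 1 H
  atom 12: C, bond orders sum to 3 (valence 4) → 1 H
  atom 13: C, bond orders sum to 3 (valence 4) → 1 H
  atom 14: I (halogen, monovalent) → 0 H
  atom 15: C, bond orders sum to 2 (valence 4) → 2 H
  atom 16: C, bond orders sum to 2 (valence 4) → 2 H
  atom 17: C, bond orders sum to 1 (valence 4) → 3 H
Totals → C:12, H:20, I:1, N:1, O:3.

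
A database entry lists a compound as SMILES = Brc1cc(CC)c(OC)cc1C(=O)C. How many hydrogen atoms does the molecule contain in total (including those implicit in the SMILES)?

Walk through each heavy atom and fill implicit hydrogens from standard valence (C 4, N 3, O 2, S 2, halogen 1); for lowercase aromatic atoms, an aromatic c carries 1 H when it has two neighbours and 0 H with three, and aromatic n carries 0 H:
  atom 1: Br (halogen, monovalent) → 0 H
  atom 2: aromatic c, 3 neighbours → 0 H
  atom 3: aromatic c, 2 neighbours → 1 H
  atom 4: aromatic c, 3 neighbours → 0 H
  atom 5: C, bond orders sum to 2 (valence 4) → 2 H
  atom 6: C, bond orders sum to 1 (valence 4) → 3 H
  atom 7: aromatic c, 3 neighbours → 0 H
  atom 8: O, bond orders sum to 2 (valence 2) → 0 H
  atom 9: C, bond orders sum to 1 (valence 4) → 3 H
  atom 10: aromatic c, 2 neighbours → 1 H
  atom 11: aromatic c, 3 neighbours → 0 H
  atom 12: C, bond orders sum to 4 (valence 4) → 0 H
  atom 13: O, bond orders sum to 2 (valence 2) → 0 H
  atom 14: C, bond orders sum to 1 (valence 4) → 3 H
Total hydrogens: 13.

13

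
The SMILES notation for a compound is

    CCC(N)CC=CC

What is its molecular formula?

C7H15N

Walk through each heavy atom and fill implicit hydrogens from standard valence (C 4, N 3, O 2, S 2, halogen 1):
  atom 1: C, bond orders sum to 1 (valence 4) → 3 H
  atom 2: C, bond orders sum to 2 (valence 4) → 2 H
  atom 3: C, bond orders sum to 3 (valence 4) → 1 H
  atom 4: N, bond orders sum to 1 (valence 3) → 2 H
  atom 5: C, bond orders sum to 2 (valence 4) → 2 H
  atom 6: C, bond orders sum to 3 (valence 4) → 1 H
  atom 7: C, bond orders sum to 3 (valence 4) → 1 H
  atom 8: C, bond orders sum to 1 (valence 4) → 3 H
Totals → C:7, H:15, N:1.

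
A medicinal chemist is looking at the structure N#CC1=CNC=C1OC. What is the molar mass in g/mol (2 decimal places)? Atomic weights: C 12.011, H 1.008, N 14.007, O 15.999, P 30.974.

122.13 g/mol

First, the molecular formula is C6H6N2O (counting implicit H from valence).
  C: 6 × 12.011 = 72.066
  H: 6 × 1.008 = 6.048
  N: 2 × 14.007 = 28.014
  O: 1 × 15.999 = 15.999
Sum: 6×12.011 + 6×1.008 + 2×14.007 + 1×15.999 = 122.127 → 122.13 g/mol.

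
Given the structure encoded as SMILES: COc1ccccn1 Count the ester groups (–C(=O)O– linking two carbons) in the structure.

Scan the SMILES for the ester motif — none present.
Groups that are present: 1 ether.

0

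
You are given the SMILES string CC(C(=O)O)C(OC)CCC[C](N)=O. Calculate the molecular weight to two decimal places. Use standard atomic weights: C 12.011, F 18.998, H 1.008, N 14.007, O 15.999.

203.24 g/mol

First, the molecular formula is C9H17NO4 (counting implicit H from valence).
  C: 9 × 12.011 = 108.099
  H: 17 × 1.008 = 17.136
  N: 1 × 14.007 = 14.007
  O: 4 × 15.999 = 63.996
Sum: 9×12.011 + 17×1.008 + 1×14.007 + 4×15.999 = 203.238 → 203.24 g/mol.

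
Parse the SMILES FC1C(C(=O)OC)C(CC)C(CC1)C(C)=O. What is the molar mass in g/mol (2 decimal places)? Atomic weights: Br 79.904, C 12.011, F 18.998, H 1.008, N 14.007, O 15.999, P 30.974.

First, the molecular formula is C12H19FO3 (counting implicit H from valence).
  C: 12 × 12.011 = 144.132
  F: 1 × 18.998 = 18.998
  H: 19 × 1.008 = 19.152
  O: 3 × 15.999 = 47.997
Sum: 12×12.011 + 1×18.998 + 19×1.008 + 3×15.999 = 230.279 → 230.28 g/mol.

230.28 g/mol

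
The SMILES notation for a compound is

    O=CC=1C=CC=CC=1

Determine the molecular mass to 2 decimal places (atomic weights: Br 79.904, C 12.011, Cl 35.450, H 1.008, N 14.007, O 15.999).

First, the molecular formula is C7H6O (counting implicit H from valence).
  C: 7 × 12.011 = 84.077
  H: 6 × 1.008 = 6.048
  O: 1 × 15.999 = 15.999
Sum: 7×12.011 + 6×1.008 + 1×15.999 = 106.124 → 106.12 g/mol.

106.12 g/mol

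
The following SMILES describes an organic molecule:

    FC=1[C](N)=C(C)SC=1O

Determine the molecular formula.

Walk through each heavy atom and fill implicit hydrogens from standard valence (C 4, N 3, O 2, S 2, halogen 1):
  atom 1: F (halogen, monovalent) → 0 H
  atom 2: C, bond orders sum to 4 (valence 4) → 0 H
  atom 3: C with explicit H count 0
  atom 4: N, bond orders sum to 1 (valence 3) → 2 H
  atom 5: C, bond orders sum to 4 (valence 4) → 0 H
  atom 6: C, bond orders sum to 1 (valence 4) → 3 H
  atom 7: S, bond orders sum to 2 (valence 2) → 0 H
  atom 8: C, bond orders sum to 4 (valence 4) → 0 H
  atom 9: O, bond orders sum to 1 (valence 2) → 1 H
Totals → C:5, H:6, F:1, N:1, O:1, S:1.

C5H6FNOS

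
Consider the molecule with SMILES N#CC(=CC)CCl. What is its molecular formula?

C5H6ClN

Walk through each heavy atom and fill implicit hydrogens from standard valence (C 4, N 3, O 2, S 2, halogen 1):
  atom 1: N, bond orders sum to 3 (valence 3) → 0 H
  atom 2: C, bond orders sum to 4 (valence 4) → 0 H
  atom 3: C, bond orders sum to 4 (valence 4) → 0 H
  atom 4: C, bond orders sum to 3 (valence 4) → 1 H
  atom 5: C, bond orders sum to 1 (valence 4) → 3 H
  atom 6: C, bond orders sum to 2 (valence 4) → 2 H
  atom 7: Cl (halogen, monovalent) → 0 H
Totals → C:5, H:6, Cl:1, N:1.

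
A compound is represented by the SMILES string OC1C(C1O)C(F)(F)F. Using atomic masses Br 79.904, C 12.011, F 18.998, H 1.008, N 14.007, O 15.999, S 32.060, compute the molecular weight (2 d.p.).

First, the molecular formula is C4H5F3O2 (counting implicit H from valence).
  C: 4 × 12.011 = 48.044
  F: 3 × 18.998 = 56.994
  H: 5 × 1.008 = 5.040
  O: 2 × 15.999 = 31.998
Sum: 4×12.011 + 3×18.998 + 5×1.008 + 2×15.999 = 142.076 → 142.08 g/mol.

142.08 g/mol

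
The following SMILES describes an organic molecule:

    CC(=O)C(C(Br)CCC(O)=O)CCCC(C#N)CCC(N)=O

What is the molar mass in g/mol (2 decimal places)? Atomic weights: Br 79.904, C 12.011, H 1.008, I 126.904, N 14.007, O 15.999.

375.26 g/mol

First, the molecular formula is C15H23BrN2O4 (counting implicit H from valence).
  Br: 1 × 79.904 = 79.904
  C: 15 × 12.011 = 180.165
  H: 23 × 1.008 = 23.184
  N: 2 × 14.007 = 28.014
  O: 4 × 15.999 = 63.996
Sum: 1×79.904 + 15×12.011 + 23×1.008 + 2×14.007 + 4×15.999 = 375.263 → 375.26 g/mol.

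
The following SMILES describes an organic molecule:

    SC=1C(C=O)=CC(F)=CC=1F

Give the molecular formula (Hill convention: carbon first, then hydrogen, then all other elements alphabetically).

C7H4F2OS

Walk through each heavy atom and fill implicit hydrogens from standard valence (C 4, N 3, O 2, S 2, halogen 1):
  atom 1: S, bond orders sum to 1 (valence 2) → 1 H
  atom 2: C, bond orders sum to 4 (valence 4) → 0 H
  atom 3: C, bond orders sum to 4 (valence 4) → 0 H
  atom 4: C, bond orders sum to 3 (valence 4) → 1 H
  atom 5: O, bond orders sum to 2 (valence 2) → 0 H
  atom 6: C, bond orders sum to 3 (valence 4) → 1 H
  atom 7: C, bond orders sum to 4 (valence 4) → 0 H
  atom 8: F (halogen, monovalent) → 0 H
  atom 9: C, bond orders sum to 3 (valence 4) → 1 H
  atom 10: C, bond orders sum to 4 (valence 4) → 0 H
  atom 11: F (halogen, monovalent) → 0 H
Totals → C:7, H:4, F:2, O:1, S:1.
In Hill order: C7H4F2OS.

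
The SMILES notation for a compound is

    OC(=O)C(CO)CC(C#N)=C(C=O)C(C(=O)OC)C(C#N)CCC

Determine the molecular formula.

C16H20N2O6

Walk through each heavy atom and fill implicit hydrogens from standard valence (C 4, N 3, O 2, S 2, halogen 1):
  atom 1: O, bond orders sum to 1 (valence 2) → 1 H
  atom 2: C, bond orders sum to 4 (valence 4) → 0 H
  atom 3: O, bond orders sum to 2 (valence 2) → 0 H
  atom 4: C, bond orders sum to 3 (valence 4) → 1 H
  atom 5: C, bond orders sum to 2 (valence 4) → 2 H
  atom 6: O, bond orders sum to 1 (valence 2) → 1 H
  atom 7: C, bond orders sum to 2 (valence 4) → 2 H
  atom 8: C, bond orders sum to 4 (valence 4) → 0 H
  atom 9: C, bond orders sum to 4 (valence 4) → 0 H
  atom 10: N, bond orders sum to 3 (valence 3) → 0 H
  atom 11: C, bond orders sum to 4 (valence 4) → 0 H
  atom 12: C, bond orders sum to 3 (valence 4) → 1 H
  atom 13: O, bond orders sum to 2 (valence 2) → 0 H
  atom 14: C, bond orders sum to 3 (valence 4) → 1 H
  atom 15: C, bond orders sum to 4 (valence 4) → 0 H
  atom 16: O, bond orders sum to 2 (valence 2) → 0 H
  atom 17: O, bond orders sum to 2 (valence 2) → 0 H
  atom 18: C, bond orders sum to 1 (valence 4) → 3 H
  atom 19: C, bond orders sum to 3 (valence 4) → 1 H
  atom 20: C, bond orders sum to 4 (valence 4) → 0 H
  atom 21: N, bond orders sum to 3 (valence 3) → 0 H
  atom 22: C, bond orders sum to 2 (valence 4) → 2 H
  atom 23: C, bond orders sum to 2 (valence 4) → 2 H
  atom 24: C, bond orders sum to 1 (valence 4) → 3 H
Totals → C:16, H:20, N:2, O:6.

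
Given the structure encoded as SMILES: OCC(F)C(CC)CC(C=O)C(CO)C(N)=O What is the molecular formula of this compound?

C11H20FNO4

Walk through each heavy atom and fill implicit hydrogens from standard valence (C 4, N 3, O 2, S 2, halogen 1):
  atom 1: O, bond orders sum to 1 (valence 2) → 1 H
  atom 2: C, bond orders sum to 2 (valence 4) → 2 H
  atom 3: C, bond orders sum to 3 (valence 4) → 1 H
  atom 4: F (halogen, monovalent) → 0 H
  atom 5: C, bond orders sum to 3 (valence 4) → 1 H
  atom 6: C, bond orders sum to 2 (valence 4) → 2 H
  atom 7: C, bond orders sum to 1 (valence 4) → 3 H
  atom 8: C, bond orders sum to 2 (valence 4) → 2 H
  atom 9: C, bond orders sum to 3 (valence 4) → 1 H
  atom 10: C, bond orders sum to 3 (valence 4) → 1 H
  atom 11: O, bond orders sum to 2 (valence 2) → 0 H
  atom 12: C, bond orders sum to 3 (valence 4) → 1 H
  atom 13: C, bond orders sum to 2 (valence 4) → 2 H
  atom 14: O, bond orders sum to 1 (valence 2) → 1 H
  atom 15: C, bond orders sum to 4 (valence 4) → 0 H
  atom 16: N, bond orders sum to 1 (valence 3) → 2 H
  atom 17: O, bond orders sum to 2 (valence 2) → 0 H
Totals → C:11, H:20, F:1, N:1, O:4.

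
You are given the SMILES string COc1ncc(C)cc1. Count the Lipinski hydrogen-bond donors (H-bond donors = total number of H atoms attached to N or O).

0

Donors: find every N or O and count the H atoms it carries.
  atom 2 (O): bond orders sum to 2 → 0 H
  atom 4 (N): bond orders sum to 3 → 0 H
Lipinski HBD = 0.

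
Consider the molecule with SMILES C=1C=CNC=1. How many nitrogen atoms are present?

Scan the SMILES for N atoms (remember two-letter symbols like Cl and Br are single atoms).
Nitrogen count: 1.

1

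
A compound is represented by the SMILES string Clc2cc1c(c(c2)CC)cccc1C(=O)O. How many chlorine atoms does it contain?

Scan the SMILES for Cl atoms (remember two-letter symbols like Cl and Br are single atoms).
Chlorine count: 1.

1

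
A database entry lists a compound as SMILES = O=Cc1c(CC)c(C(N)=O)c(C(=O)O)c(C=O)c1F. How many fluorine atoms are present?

1

Scan the SMILES for F atoms (remember two-letter symbols like Cl and Br are single atoms).
Fluorine count: 1.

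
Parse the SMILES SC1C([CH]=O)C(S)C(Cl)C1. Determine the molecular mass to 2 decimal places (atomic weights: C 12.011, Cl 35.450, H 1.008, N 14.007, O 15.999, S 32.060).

First, the molecular formula is C6H9ClOS2 (counting implicit H from valence).
  C: 6 × 12.011 = 72.066
  Cl: 1 × 35.450 = 35.450
  H: 9 × 1.008 = 9.072
  O: 1 × 15.999 = 15.999
  S: 2 × 32.060 = 64.120
Sum: 6×12.011 + 1×35.450 + 9×1.008 + 1×15.999 + 2×32.060 = 196.707 → 196.71 g/mol.

196.71 g/mol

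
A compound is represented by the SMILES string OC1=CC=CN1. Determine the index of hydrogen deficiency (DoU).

Molecular formula: C4H5NO.
DoU = (2C + 2 + N − H − X) / 2, where X is the halogen count and O/S are ignored.
    = (2·4 + 2 + 1 − 5 − 0) / 2 = 6 / 2 = 3.

3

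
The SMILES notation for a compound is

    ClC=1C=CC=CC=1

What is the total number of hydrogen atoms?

5

Walk through each heavy atom and fill implicit hydrogens from standard valence (C 4, N 3, O 2, S 2, halogen 1):
  atom 1: Cl (halogen, monovalent) → 0 H
  atom 2: C, bond orders sum to 4 (valence 4) → 0 H
  atom 3: C, bond orders sum to 3 (valence 4) → 1 H
  atom 4: C, bond orders sum to 3 (valence 4) → 1 H
  atom 5: C, bond orders sum to 3 (valence 4) → 1 H
  atom 6: C, bond orders sum to 3 (valence 4) → 1 H
  atom 7: C, bond orders sum to 3 (valence 4) → 1 H
Total hydrogens: 5.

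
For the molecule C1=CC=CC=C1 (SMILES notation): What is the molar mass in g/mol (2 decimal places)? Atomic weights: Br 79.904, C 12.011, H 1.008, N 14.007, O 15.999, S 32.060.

78.11 g/mol

First, the molecular formula is C6H6 (counting implicit H from valence).
  C: 6 × 12.011 = 72.066
  H: 6 × 1.008 = 6.048
Sum: 6×12.011 + 6×1.008 = 78.114 → 78.11 g/mol.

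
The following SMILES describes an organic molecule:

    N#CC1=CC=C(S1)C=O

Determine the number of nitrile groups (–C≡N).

The nitrile motif appears at heavy-atom position 2 in the SMILES.
Other groups present: 1 aldehyde.
Nitrile count: 1.

1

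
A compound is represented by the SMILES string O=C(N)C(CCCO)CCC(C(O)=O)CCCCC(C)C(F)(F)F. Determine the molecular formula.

Walk through each heavy atom and fill implicit hydrogens from standard valence (C 4, N 3, O 2, S 2, halogen 1):
  atom 1: O, bond orders sum to 2 (valence 2) → 0 H
  atom 2: C, bond orders sum to 4 (valence 4) → 0 H
  atom 3: N, bond orders sum to 1 (valence 3) → 2 H
  atom 4: C, bond orders sum to 3 (valence 4) → 1 H
  atom 5: C, bond orders sum to 2 (valence 4) → 2 H
  atom 6: C, bond orders sum to 2 (valence 4) → 2 H
  atom 7: C, bond orders sum to 2 (valence 4) → 2 H
  atom 8: O, bond orders sum to 1 (valence 2) → 1 H
  atom 9: C, bond orders sum to 2 (valence 4) → 2 H
  atom 10: C, bond orders sum to 2 (valence 4) → 2 H
  atom 11: C, bond orders sum to 3 (valence 4) → 1 H
  atom 12: C, bond orders sum to 4 (valence 4) → 0 H
  atom 13: O, bond orders sum to 1 (valence 2) → 1 H
  atom 14: O, bond orders sum to 2 (valence 2) → 0 H
  atom 15: C, bond orders sum to 2 (valence 4) → 2 H
  atom 16: C, bond orders sum to 2 (valence 4) → 2 H
  atom 17: C, bond orders sum to 2 (valence 4) → 2 H
  atom 18: C, bond orders sum to 2 (valence 4) → 2 H
  atom 19: C, bond orders sum to 3 (valence 4) → 1 H
  atom 20: C, bond orders sum to 1 (valence 4) → 3 H
  atom 21: C, bond orders sum to 4 (valence 4) → 0 H
  atom 22: F (halogen, monovalent) → 0 H
  atom 23: F (halogen, monovalent) → 0 H
  atom 24: F (halogen, monovalent) → 0 H
Totals → C:16, H:28, F:3, N:1, O:4.
In Hill order: C16H28F3NO4.

C16H28F3NO4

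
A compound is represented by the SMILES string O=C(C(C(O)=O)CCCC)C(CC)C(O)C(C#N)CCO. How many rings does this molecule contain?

0

In SMILES, each pair of matching ring-closure digits denotes one ring-closing bond; the number of such bonds equals the number of independent rings.
Ring-closure bonds here: 0.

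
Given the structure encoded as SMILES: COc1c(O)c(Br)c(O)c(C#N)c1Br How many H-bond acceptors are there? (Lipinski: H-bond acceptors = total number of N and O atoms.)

N atoms: 1; O atoms: 3.
Lipinski HBA = 1 + 3 = 4.

4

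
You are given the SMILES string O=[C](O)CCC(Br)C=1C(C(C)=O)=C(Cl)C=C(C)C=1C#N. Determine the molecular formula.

Walk through each heavy atom and fill implicit hydrogens from standard valence (C 4, N 3, O 2, S 2, halogen 1):
  atom 1: O, bond orders sum to 2 (valence 2) → 0 H
  atom 2: C with explicit H count 0
  atom 3: O, bond orders sum to 1 (valence 2) → 1 H
  atom 4: C, bond orders sum to 2 (valence 4) → 2 H
  atom 5: C, bond orders sum to 2 (valence 4) → 2 H
  atom 6: C, bond orders sum to 3 (valence 4) → 1 H
  atom 7: Br (halogen, monovalent) → 0 H
  atom 8: C, bond orders sum to 4 (valence 4) → 0 H
  atom 9: C, bond orders sum to 4 (valence 4) → 0 H
  atom 10: C, bond orders sum to 4 (valence 4) → 0 H
  atom 11: C, bond orders sum to 1 (valence 4) → 3 H
  atom 12: O, bond orders sum to 2 (valence 2) → 0 H
  atom 13: C, bond orders sum to 4 (valence 4) → 0 H
  atom 14: Cl (halogen, monovalent) → 0 H
  atom 15: C, bond orders sum to 3 (valence 4) → 1 H
  atom 16: C, bond orders sum to 4 (valence 4) → 0 H
  atom 17: C, bond orders sum to 1 (valence 4) → 3 H
  atom 18: C, bond orders sum to 4 (valence 4) → 0 H
  atom 19: C, bond orders sum to 4 (valence 4) → 0 H
  atom 20: N, bond orders sum to 3 (valence 3) → 0 H
Totals → C:14, H:13, Br:1, Cl:1, N:1, O:3.
In Hill order: C14H13BrClNO3.

C14H13BrClNO3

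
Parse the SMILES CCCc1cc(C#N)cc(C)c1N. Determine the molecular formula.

Walk through each heavy atom and fill implicit hydrogens from standard valence (C 4, N 3, O 2, S 2, halogen 1); for lowercase aromatic atoms, an aromatic c carries 1 H when it has two neighbours and 0 H with three, and aromatic n carries 0 H:
  atom 1: C, bond orders sum to 1 (valence 4) → 3 H
  atom 2: C, bond orders sum to 2 (valence 4) → 2 H
  atom 3: C, bond orders sum to 2 (valence 4) → 2 H
  atom 4: aromatic c, 3 neighbours → 0 H
  atom 5: aromatic c, 2 neighbours → 1 H
  atom 6: aromatic c, 3 neighbours → 0 H
  atom 7: C, bond orders sum to 4 (valence 4) → 0 H
  atom 8: N, bond orders sum to 3 (valence 3) → 0 H
  atom 9: aromatic c, 2 neighbours → 1 H
  atom 10: aromatic c, 3 neighbours → 0 H
  atom 11: C, bond orders sum to 1 (valence 4) → 3 H
  atom 12: aromatic c, 3 neighbours → 0 H
  atom 13: N, bond orders sum to 1 (valence 3) → 2 H
Totals → C:11, H:14, N:2.
In Hill order: C11H14N2.

C11H14N2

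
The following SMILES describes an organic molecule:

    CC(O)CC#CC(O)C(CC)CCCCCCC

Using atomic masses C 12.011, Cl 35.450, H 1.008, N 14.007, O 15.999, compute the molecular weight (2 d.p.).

254.41 g/mol

First, the molecular formula is C16H30O2 (counting implicit H from valence).
  C: 16 × 12.011 = 192.176
  H: 30 × 1.008 = 30.240
  O: 2 × 15.999 = 31.998
Sum: 16×12.011 + 30×1.008 + 2×15.999 = 254.414 → 254.41 g/mol.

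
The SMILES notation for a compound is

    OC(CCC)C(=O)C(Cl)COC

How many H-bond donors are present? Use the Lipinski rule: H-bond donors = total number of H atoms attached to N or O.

1

Donors: find every N or O and count the H atoms it carries.
  atom 1 (O): bond orders sum to 1 → 1 H
  atom 7 (O): bond orders sum to 2 → 0 H
  atom 11 (O): bond orders sum to 2 → 0 H
Lipinski HBD = 1.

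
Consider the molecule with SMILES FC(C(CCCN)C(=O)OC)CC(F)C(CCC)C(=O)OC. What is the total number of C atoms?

Count every carbon token in the SMILES (each C, including those in ring-closure positions and inside branches).
Carbon count: 15.

15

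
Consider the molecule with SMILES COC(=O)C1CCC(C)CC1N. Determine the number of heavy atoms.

Every atom symbol written in the SMILES (organic subset) is one heavy atom; implicit H are not written.
Heavy atoms by element → C:9, N:1, O:2.
Total: 12.

12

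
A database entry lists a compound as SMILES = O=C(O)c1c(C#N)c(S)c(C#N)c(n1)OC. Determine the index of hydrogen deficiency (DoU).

Molecular formula: C9H5N3O3S.
DoU = (2C + 2 + N − H − X) / 2, where X is the halogen count and O/S are ignored.
    = (2·9 + 2 + 3 − 5 − 0) / 2 = 18 / 2 = 9.

9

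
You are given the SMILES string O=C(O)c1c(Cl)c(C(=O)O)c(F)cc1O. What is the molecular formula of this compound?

C8H4ClFO5

Walk through each heavy atom and fill implicit hydrogens from standard valence (C 4, N 3, O 2, S 2, halogen 1); for lowercase aromatic atoms, an aromatic c carries 1 H when it has two neighbours and 0 H with three, and aromatic n carries 0 H:
  atom 1: O, bond orders sum to 2 (valence 2) → 0 H
  atom 2: C, bond orders sum to 4 (valence 4) → 0 H
  atom 3: O, bond orders sum to 1 (valence 2) → 1 H
  atom 4: aromatic c, 3 neighbours → 0 H
  atom 5: aromatic c, 3 neighbours → 0 H
  atom 6: Cl (halogen, monovalent) → 0 H
  atom 7: aromatic c, 3 neighbours → 0 H
  atom 8: C, bond orders sum to 4 (valence 4) → 0 H
  atom 9: O, bond orders sum to 2 (valence 2) → 0 H
  atom 10: O, bond orders sum to 1 (valence 2) → 1 H
  atom 11: aromatic c, 3 neighbours → 0 H
  atom 12: F (halogen, monovalent) → 0 H
  atom 13: aromatic c, 2 neighbours → 1 H
  atom 14: aromatic c, 3 neighbours → 0 H
  atom 15: O, bond orders sum to 1 (valence 2) → 1 H
Totals → C:8, H:4, Cl:1, F:1, O:5.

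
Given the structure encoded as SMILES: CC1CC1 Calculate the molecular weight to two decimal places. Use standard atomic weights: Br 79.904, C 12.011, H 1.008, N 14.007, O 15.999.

56.11 g/mol

First, the molecular formula is C4H8 (counting implicit H from valence).
  C: 4 × 12.011 = 48.044
  H: 8 × 1.008 = 8.064
Sum: 4×12.011 + 8×1.008 = 56.108 → 56.11 g/mol.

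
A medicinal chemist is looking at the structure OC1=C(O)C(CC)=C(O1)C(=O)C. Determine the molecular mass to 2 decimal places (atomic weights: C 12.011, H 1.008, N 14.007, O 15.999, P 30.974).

170.16 g/mol

First, the molecular formula is C8H10O4 (counting implicit H from valence).
  C: 8 × 12.011 = 96.088
  H: 10 × 1.008 = 10.080
  O: 4 × 15.999 = 63.996
Sum: 8×12.011 + 10×1.008 + 4×15.999 = 170.164 → 170.16 g/mol.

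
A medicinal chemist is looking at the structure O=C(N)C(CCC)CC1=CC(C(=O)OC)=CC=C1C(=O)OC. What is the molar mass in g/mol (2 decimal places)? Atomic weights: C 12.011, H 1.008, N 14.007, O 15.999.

307.35 g/mol

First, the molecular formula is C16H21NO5 (counting implicit H from valence).
  C: 16 × 12.011 = 192.176
  H: 21 × 1.008 = 21.168
  N: 1 × 14.007 = 14.007
  O: 5 × 15.999 = 79.995
Sum: 16×12.011 + 21×1.008 + 1×14.007 + 5×15.999 = 307.346 → 307.35 g/mol.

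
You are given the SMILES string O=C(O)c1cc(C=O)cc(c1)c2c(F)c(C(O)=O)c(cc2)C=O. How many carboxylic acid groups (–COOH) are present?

2

The carboxylic acid motif appears at heavy-atom positions 2, 16 in the SMILES.
Other groups present: 2 aldehyde.
Carboxylic acid count: 2.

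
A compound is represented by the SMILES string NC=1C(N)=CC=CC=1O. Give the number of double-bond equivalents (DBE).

Molecular formula: C6H8N2O.
DoU = (2C + 2 + N − H − X) / 2, where X is the halogen count and O/S are ignored.
    = (2·6 + 2 + 2 − 8 − 0) / 2 = 8 / 2 = 4.

4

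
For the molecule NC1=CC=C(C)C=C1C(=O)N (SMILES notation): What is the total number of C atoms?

Count every carbon token in the SMILES (each C, including those in ring-closure positions and inside branches).
Carbon count: 8.

8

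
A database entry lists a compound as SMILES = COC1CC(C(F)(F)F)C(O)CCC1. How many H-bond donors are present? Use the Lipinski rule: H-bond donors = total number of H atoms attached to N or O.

Donors: find every N or O and count the H atoms it carries.
  atom 2 (O): bond orders sum to 2 → 0 H
  atom 11 (O): bond orders sum to 1 → 1 H
Lipinski HBD = 1.

1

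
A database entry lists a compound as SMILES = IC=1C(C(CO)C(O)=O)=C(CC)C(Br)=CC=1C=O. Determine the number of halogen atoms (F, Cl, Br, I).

Halogen atoms appear at heavy-atom positions 1, 14 (1×Br, 1×I).
Other groups present: 1 aldehyde, 1 carboxylic acid, 1 hydroxyl.
Halogen count: 2.

2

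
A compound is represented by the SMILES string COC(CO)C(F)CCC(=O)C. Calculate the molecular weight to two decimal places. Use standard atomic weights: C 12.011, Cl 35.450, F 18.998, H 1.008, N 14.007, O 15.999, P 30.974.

178.20 g/mol

First, the molecular formula is C8H15FO3 (counting implicit H from valence).
  C: 8 × 12.011 = 96.088
  F: 1 × 18.998 = 18.998
  H: 15 × 1.008 = 15.120
  O: 3 × 15.999 = 47.997
Sum: 8×12.011 + 1×18.998 + 15×1.008 + 3×15.999 = 178.203 → 178.20 g/mol.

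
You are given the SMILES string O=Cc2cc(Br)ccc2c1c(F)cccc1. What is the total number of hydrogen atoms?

8

Walk through each heavy atom and fill implicit hydrogens from standard valence (C 4, N 3, O 2, S 2, halogen 1); for lowercase aromatic atoms, an aromatic c carries 1 H when it has two neighbours and 0 H with three, and aromatic n carries 0 H:
  atom 1: O, bond orders sum to 2 (valence 2) → 0 H
  atom 2: C, bond orders sum to 3 (valence 4) → 1 H
  atom 3: aromatic c, 3 neighbours → 0 H
  atom 4: aromatic c, 2 neighbours → 1 H
  atom 5: aromatic c, 3 neighbours → 0 H
  atom 6: Br (halogen, monovalent) → 0 H
  atom 7: aromatic c, 2 neighbours → 1 H
  atom 8: aromatic c, 2 neighbours → 1 H
  atom 9: aromatic c, 3 neighbours → 0 H
  atom 10: aromatic c, 3 neighbours → 0 H
  atom 11: aromatic c, 3 neighbours → 0 H
  atom 12: F (halogen, monovalent) → 0 H
  atom 13: aromatic c, 2 neighbours → 1 H
  atom 14: aromatic c, 2 neighbours → 1 H
  atom 15: aromatic c, 2 neighbours → 1 H
  atom 16: aromatic c, 2 neighbours → 1 H
Total hydrogens: 8.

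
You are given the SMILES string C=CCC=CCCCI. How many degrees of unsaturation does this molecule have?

Molecular formula: C8H13I.
DoU = (2C + 2 + N − H − X) / 2, where X is the halogen count and O/S are ignored.
    = (2·8 + 2 + 0 − 13 − 1) / 2 = 4 / 2 = 2.

2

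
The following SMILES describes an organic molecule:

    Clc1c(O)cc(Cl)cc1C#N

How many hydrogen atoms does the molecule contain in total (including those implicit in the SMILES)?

3

Walk through each heavy atom and fill implicit hydrogens from standard valence (C 4, N 3, O 2, S 2, halogen 1); for lowercase aromatic atoms, an aromatic c carries 1 H when it has two neighbours and 0 H with three, and aromatic n carries 0 H:
  atom 1: Cl (halogen, monovalent) → 0 H
  atom 2: aromatic c, 3 neighbours → 0 H
  atom 3: aromatic c, 3 neighbours → 0 H
  atom 4: O, bond orders sum to 1 (valence 2) → 1 H
  atom 5: aromatic c, 2 neighbours → 1 H
  atom 6: aromatic c, 3 neighbours → 0 H
  atom 7: Cl (halogen, monovalent) → 0 H
  atom 8: aromatic c, 2 neighbours → 1 H
  atom 9: aromatic c, 3 neighbours → 0 H
  atom 10: C, bond orders sum to 4 (valence 4) → 0 H
  atom 11: N, bond orders sum to 3 (valence 3) → 0 H
Total hydrogens: 3.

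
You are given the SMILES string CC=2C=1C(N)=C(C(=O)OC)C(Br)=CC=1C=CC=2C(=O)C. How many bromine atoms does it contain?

Scan the SMILES for Br atoms (remember two-letter symbols like Cl and Br are single atoms).
Bromine count: 1.

1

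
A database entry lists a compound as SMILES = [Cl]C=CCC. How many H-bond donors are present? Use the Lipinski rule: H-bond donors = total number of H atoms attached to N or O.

0

Donors: find every N or O and count the H atoms it carries.
  (no N or O atoms present)
Lipinski HBD = 0.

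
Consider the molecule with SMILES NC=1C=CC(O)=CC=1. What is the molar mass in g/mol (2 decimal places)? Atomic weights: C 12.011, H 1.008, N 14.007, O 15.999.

First, the molecular formula is C6H7NO (counting implicit H from valence).
  C: 6 × 12.011 = 72.066
  H: 7 × 1.008 = 7.056
  N: 1 × 14.007 = 14.007
  O: 1 × 15.999 = 15.999
Sum: 6×12.011 + 7×1.008 + 1×14.007 + 1×15.999 = 109.128 → 109.13 g/mol.

109.13 g/mol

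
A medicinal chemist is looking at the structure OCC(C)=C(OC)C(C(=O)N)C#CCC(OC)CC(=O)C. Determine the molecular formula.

Walk through each heavy atom and fill implicit hydrogens from standard valence (C 4, N 3, O 2, S 2, halogen 1):
  atom 1: O, bond orders sum to 1 (valence 2) → 1 H
  atom 2: C, bond orders sum to 2 (valence 4) → 2 H
  atom 3: C, bond orders sum to 4 (valence 4) → 0 H
  atom 4: C, bond orders sum to 1 (valence 4) → 3 H
  atom 5: C, bond orders sum to 4 (valence 4) → 0 H
  atom 6: O, bond orders sum to 2 (valence 2) → 0 H
  atom 7: C, bond orders sum to 1 (valence 4) → 3 H
  atom 8: C, bond orders sum to 3 (valence 4) → 1 H
  atom 9: C, bond orders sum to 4 (valence 4) → 0 H
  atom 10: O, bond orders sum to 2 (valence 2) → 0 H
  atom 11: N, bond orders sum to 1 (valence 3) → 2 H
  atom 12: C, bond orders sum to 4 (valence 4) → 0 H
  atom 13: C, bond orders sum to 4 (valence 4) → 0 H
  atom 14: C, bond orders sum to 2 (valence 4) → 2 H
  atom 15: C, bond orders sum to 3 (valence 4) → 1 H
  atom 16: O, bond orders sum to 2 (valence 2) → 0 H
  atom 17: C, bond orders sum to 1 (valence 4) → 3 H
  atom 18: C, bond orders sum to 2 (valence 4) → 2 H
  atom 19: C, bond orders sum to 4 (valence 4) → 0 H
  atom 20: O, bond orders sum to 2 (valence 2) → 0 H
  atom 21: C, bond orders sum to 1 (valence 4) → 3 H
Totals → C:15, H:23, N:1, O:5.
In Hill order: C15H23NO5.

C15H23NO5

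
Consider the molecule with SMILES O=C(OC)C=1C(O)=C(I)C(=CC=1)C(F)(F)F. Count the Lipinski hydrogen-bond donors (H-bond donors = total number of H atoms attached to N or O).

1

Donors: find every N or O and count the H atoms it carries.
  atom 1 (O): bond orders sum to 2 → 0 H
  atom 3 (O): bond orders sum to 2 → 0 H
  atom 7 (O): bond orders sum to 1 → 1 H
Lipinski HBD = 1.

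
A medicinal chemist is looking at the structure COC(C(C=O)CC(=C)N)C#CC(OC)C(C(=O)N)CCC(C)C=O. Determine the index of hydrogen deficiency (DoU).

Degree of unsaturation = (number of rings) + (number of π bonds).
Ring closures in the SMILES: 0.
π bonds: 4 double bonds (each 1 DoU), 1 triple bond (each 2 DoU) → 6 DoU from unsaturation.
Total DoU = 0 + 6 = 6.

6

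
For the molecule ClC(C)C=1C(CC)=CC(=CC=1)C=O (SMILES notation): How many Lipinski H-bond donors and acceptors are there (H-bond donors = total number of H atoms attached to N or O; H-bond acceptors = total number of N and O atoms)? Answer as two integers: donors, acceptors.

Donors: find every N or O and count the H atoms it carries.
  atom 13 (O): bond orders sum to 2 → 0 H
Lipinski HBD = 0.
Acceptors: N atoms = 0, O atoms = 1 → HBA = 1.

0, 1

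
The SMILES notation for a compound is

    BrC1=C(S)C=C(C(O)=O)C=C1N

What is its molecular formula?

C7H6BrNO2S

Walk through each heavy atom and fill implicit hydrogens from standard valence (C 4, N 3, O 2, S 2, halogen 1):
  atom 1: Br (halogen, monovalent) → 0 H
  atom 2: C, bond orders sum to 4 (valence 4) → 0 H
  atom 3: C, bond orders sum to 4 (valence 4) → 0 H
  atom 4: S, bond orders sum to 1 (valence 2) → 1 H
  atom 5: C, bond orders sum to 3 (valence 4) → 1 H
  atom 6: C, bond orders sum to 4 (valence 4) → 0 H
  atom 7: C, bond orders sum to 4 (valence 4) → 0 H
  atom 8: O, bond orders sum to 1 (valence 2) → 1 H
  atom 9: O, bond orders sum to 2 (valence 2) → 0 H
  atom 10: C, bond orders sum to 3 (valence 4) → 1 H
  atom 11: C, bond orders sum to 4 (valence 4) → 0 H
  atom 12: N, bond orders sum to 1 (valence 3) → 2 H
Totals → C:7, H:6, Br:1, N:1, O:2, S:1.
In Hill order: C7H6BrNO2S.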